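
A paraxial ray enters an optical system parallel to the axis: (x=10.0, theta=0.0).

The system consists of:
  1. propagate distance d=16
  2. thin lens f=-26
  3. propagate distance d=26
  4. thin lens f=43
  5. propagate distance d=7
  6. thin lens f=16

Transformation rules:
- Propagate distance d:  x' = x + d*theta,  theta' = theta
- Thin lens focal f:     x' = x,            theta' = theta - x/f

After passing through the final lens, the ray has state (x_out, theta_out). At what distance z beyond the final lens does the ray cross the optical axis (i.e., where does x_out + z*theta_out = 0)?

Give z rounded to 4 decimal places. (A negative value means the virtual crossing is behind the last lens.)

Initial: x=10.0000 theta=0.0000
After 1 (propagate distance d=16): x=10.0000 theta=0.0000
After 2 (thin lens f=-26): x=10.0000 theta=5/13 (≈0.3846)
After 3 (propagate distance d=26): x=20.0000 theta=5/13 (≈0.3846)
After 4 (thin lens f=43): x=20.0000 theta=-45/559 (≈-0.0805)
After 5 (propagate distance d=7): x=10865/559 (≈19.4365) theta=-45/559 (≈-0.0805)
After 6 (thin lens f=16): x=10865/559 (≈19.4365) theta=-11585/8944 (≈-1.2953)
z_focus = -x_out/theta_out = -(10865/559)/(-11585/8944) = 34768/2317 ≈ 15.0056
Rounded to 4 decimal places: z = 15.0056

Answer: 15.0056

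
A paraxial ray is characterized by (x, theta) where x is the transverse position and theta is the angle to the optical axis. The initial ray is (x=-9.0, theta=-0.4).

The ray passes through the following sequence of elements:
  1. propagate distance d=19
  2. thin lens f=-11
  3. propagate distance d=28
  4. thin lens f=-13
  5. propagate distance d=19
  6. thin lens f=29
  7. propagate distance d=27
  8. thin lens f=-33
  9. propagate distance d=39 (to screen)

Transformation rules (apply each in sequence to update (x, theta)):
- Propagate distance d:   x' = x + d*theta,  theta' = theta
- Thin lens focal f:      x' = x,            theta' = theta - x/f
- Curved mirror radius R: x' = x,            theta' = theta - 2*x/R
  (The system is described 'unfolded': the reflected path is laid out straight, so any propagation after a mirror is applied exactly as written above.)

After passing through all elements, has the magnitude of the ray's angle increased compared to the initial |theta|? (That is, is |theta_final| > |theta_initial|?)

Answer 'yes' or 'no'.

Answer: yes

Derivation:
Initial: x=-9.0000 theta=-0.4000
After 1 (propagate distance d=19): x=-16.6000 theta=-0.4000
After 2 (thin lens f=-11): x=-16.6000 theta=-21/11 (≈-1.9091)
After 3 (propagate distance d=28): x=-3853/55 (≈-70.0545) theta=-21/11 (≈-1.9091)
After 4 (thin lens f=-13): x=-3853/55 (≈-70.0545) theta=-5218/715 (≈-7.2979)
After 5 (propagate distance d=19): x=-149231/715 (≈-208.7147) theta=-5218/715 (≈-7.2979)
After 6 (thin lens f=29): x=-149231/715 (≈-208.7147) theta=-2091/20735 (≈-0.1008)
After 7 (propagate distance d=27): x=-4384156/20735 (≈-211.4375) theta=-2091/20735 (≈-0.1008)
After 8 (thin lens f=-33): x=-4384156/20735 (≈-211.4375) theta=-4453159/684255 (≈-6.5080)
After 9 (propagate distance d=39 (to screen)): x=-106116783/228085 (≈-465.2510) theta=-4453159/684255 (≈-6.5080)
|theta_initial|=0.4000 |theta_final|=4453159/684255 (≈6.5080) -> increased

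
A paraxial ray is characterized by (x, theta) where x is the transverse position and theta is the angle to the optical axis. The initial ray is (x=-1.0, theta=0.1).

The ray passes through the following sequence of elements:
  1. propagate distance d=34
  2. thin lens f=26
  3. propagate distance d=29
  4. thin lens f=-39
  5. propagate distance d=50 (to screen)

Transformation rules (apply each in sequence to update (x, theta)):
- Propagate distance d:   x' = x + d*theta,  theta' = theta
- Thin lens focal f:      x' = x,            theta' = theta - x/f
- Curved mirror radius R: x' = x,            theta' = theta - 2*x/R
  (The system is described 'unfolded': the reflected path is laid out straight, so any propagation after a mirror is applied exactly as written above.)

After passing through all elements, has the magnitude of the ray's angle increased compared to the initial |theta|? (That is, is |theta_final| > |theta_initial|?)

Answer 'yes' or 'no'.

Answer: no

Derivation:
Initial: x=-1.0000 theta=0.1000
After 1 (propagate distance d=34): x=2.4000 theta=0.1000
After 2 (thin lens f=26): x=2.4000 theta=1/130 (≈0.0077)
After 3 (propagate distance d=29): x=341/130 (≈2.6231) theta=1/130 (≈0.0077)
After 4 (thin lens f=-39): x=341/130 (≈2.6231) theta=38/507 (≈0.0750)
After 5 (propagate distance d=50 (to screen)): x=32299/5070 (≈6.3706) theta=38/507 (≈0.0750)
|theta_initial|=0.1000 |theta_final|=38/507 (≈0.0750) -> not increased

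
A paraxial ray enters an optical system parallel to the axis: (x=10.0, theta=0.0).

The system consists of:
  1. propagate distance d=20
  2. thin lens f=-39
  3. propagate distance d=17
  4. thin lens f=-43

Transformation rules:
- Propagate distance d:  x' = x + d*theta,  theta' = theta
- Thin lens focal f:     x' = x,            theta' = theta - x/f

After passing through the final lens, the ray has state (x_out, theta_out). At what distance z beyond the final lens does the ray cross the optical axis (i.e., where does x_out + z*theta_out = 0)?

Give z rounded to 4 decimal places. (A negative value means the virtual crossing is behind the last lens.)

Initial: x=10.0000 theta=0.0000
After 1 (propagate distance d=20): x=10.0000 theta=0.0000
After 2 (thin lens f=-39): x=10.0000 theta=10/39 (≈0.2564)
After 3 (propagate distance d=17): x=560/39 (≈14.3590) theta=10/39 (≈0.2564)
After 4 (thin lens f=-43): x=560/39 (≈14.3590) theta=330/559 (≈0.5903)
z_focus = -x_out/theta_out = -(560/39)/(330/559) = -2408/99 ≈ -24.3232
Rounded to 4 decimal places: z = -24.3232

Answer: -24.3232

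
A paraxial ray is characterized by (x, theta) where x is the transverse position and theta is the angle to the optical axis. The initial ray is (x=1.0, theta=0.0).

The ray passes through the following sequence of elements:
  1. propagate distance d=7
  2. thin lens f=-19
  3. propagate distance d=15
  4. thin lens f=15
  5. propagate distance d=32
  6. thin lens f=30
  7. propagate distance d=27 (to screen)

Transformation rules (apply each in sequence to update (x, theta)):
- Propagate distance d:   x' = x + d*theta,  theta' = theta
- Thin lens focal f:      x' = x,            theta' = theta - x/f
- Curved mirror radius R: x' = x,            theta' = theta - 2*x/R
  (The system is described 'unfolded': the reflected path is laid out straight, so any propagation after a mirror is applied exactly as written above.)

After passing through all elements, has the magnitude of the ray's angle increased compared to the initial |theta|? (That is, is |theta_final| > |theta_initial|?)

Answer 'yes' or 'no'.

Answer: yes

Derivation:
Initial: x=1.0000 theta=0.0000
After 1 (propagate distance d=7): x=1.0000 theta=0.0000
After 2 (thin lens f=-19): x=1.0000 theta=1/19 (≈0.0526)
After 3 (propagate distance d=15): x=34/19 (≈1.7895) theta=1/19 (≈0.0526)
After 4 (thin lens f=15): x=34/19 (≈1.7895) theta=-1/15 (≈-0.0667)
After 5 (propagate distance d=32): x=-98/285 (≈-0.3439) theta=-1/15 (≈-0.0667)
After 6 (thin lens f=30): x=-98/285 (≈-0.3439) theta=-236/4275 (≈-0.0552)
After 7 (propagate distance d=27 (to screen)): x=-2614/1425 (≈-1.8344) theta=-236/4275 (≈-0.0552)
|theta_initial|=0.0000 |theta_final|=236/4275 (≈0.0552) -> increased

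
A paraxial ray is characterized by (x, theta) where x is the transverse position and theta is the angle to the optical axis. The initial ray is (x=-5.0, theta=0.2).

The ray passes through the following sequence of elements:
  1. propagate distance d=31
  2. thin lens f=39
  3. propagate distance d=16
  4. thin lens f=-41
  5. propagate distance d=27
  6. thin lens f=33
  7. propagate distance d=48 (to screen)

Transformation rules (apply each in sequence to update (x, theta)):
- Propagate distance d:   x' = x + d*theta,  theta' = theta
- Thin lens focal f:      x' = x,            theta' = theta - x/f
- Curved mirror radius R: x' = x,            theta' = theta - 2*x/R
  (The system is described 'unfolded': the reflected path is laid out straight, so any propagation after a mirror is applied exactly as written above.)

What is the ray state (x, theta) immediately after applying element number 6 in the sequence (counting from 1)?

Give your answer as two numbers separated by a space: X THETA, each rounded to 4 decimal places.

Answer: 11.0503 -0.0703

Derivation:
Initial: x=-5.0000 theta=0.2000
After 1 (propagate distance d=31): x=1.2000 theta=0.2000
After 2 (thin lens f=39): x=1.2000 theta=11/65 (≈0.1692)
After 3 (propagate distance d=16): x=254/65 (≈3.9077) theta=11/65 (≈0.1692)
After 4 (thin lens f=-41): x=254/65 (≈3.9077) theta=141/533 (≈0.2645)
After 5 (propagate distance d=27): x=29449/2665 (≈11.0503) theta=141/533 (≈0.2645)
After 6 (thin lens f=33): x=29449/2665 (≈11.0503) theta=-6184/87945 (≈-0.0703)
Rounded to 4 decimal places: x = 11.0503, theta = -0.0703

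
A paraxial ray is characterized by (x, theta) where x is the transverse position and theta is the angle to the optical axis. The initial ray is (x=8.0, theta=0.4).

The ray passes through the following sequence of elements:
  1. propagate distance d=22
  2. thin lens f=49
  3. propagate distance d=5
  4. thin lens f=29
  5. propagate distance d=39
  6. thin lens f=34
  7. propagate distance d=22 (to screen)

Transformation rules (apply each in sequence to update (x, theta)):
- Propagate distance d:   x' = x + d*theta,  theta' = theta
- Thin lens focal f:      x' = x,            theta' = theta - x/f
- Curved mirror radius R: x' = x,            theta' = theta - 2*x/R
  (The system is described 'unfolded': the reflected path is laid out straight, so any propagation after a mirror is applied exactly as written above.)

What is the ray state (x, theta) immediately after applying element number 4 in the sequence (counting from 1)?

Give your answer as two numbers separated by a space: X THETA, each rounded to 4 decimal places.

Initial: x=8.0000 theta=0.4000
After 1 (propagate distance d=22): x=16.8000 theta=0.4000
After 2 (thin lens f=49): x=16.8000 theta=2/35 (≈0.0571)
After 3 (propagate distance d=5): x=598/35 (≈17.0857) theta=2/35 (≈0.0571)
After 4 (thin lens f=29): x=598/35 (≈17.0857) theta=-108/203 (≈-0.5320)
Rounded to 4 decimal places: x = 17.0857, theta = -0.5320

Answer: 17.0857 -0.5320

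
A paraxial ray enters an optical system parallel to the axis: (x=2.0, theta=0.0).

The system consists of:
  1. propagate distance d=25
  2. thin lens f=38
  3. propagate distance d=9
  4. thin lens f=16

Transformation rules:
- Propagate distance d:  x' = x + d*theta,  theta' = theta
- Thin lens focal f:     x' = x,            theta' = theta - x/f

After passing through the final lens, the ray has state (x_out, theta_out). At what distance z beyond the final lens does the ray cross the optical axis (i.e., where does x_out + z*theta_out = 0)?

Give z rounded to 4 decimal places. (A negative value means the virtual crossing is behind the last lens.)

Initial: x=2.0000 theta=0.0000
After 1 (propagate distance d=25): x=2.0000 theta=0.0000
After 2 (thin lens f=38): x=2.0000 theta=-1/19 (≈-0.0526)
After 3 (propagate distance d=9): x=29/19 (≈1.5263) theta=-1/19 (≈-0.0526)
After 4 (thin lens f=16): x=29/19 (≈1.5263) theta=-45/304 (≈-0.1480)
z_focus = -x_out/theta_out = -(29/19)/(-45/304) = 464/45 ≈ 10.3111
Rounded to 4 decimal places: z = 10.3111

Answer: 10.3111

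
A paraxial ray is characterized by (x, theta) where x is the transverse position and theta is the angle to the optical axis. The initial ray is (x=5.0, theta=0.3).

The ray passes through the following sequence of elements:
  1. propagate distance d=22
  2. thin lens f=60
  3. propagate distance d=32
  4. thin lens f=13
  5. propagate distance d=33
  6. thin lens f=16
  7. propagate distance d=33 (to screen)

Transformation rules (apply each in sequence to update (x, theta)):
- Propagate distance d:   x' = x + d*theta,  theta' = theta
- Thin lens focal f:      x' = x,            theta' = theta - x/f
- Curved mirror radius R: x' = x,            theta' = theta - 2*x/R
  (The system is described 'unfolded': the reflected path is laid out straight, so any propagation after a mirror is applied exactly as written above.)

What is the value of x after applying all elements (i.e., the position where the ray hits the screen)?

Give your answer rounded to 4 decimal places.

Initial: x=5.0000 theta=0.3000
After 1 (propagate distance d=22): x=11.6000 theta=0.3000
After 2 (thin lens f=60): x=11.6000 theta=8/75 (≈0.1067)
After 3 (propagate distance d=32): x=1126/75 (≈15.0133) theta=8/75 (≈0.1067)
After 4 (thin lens f=13): x=1126/75 (≈15.0133) theta=-1022/975 (≈-1.0482)
After 5 (propagate distance d=33): x=-19088/975 (≈-19.5774) theta=-1022/975 (≈-1.0482)
After 6 (thin lens f=16): x=-19088/975 (≈-19.5774) theta=57/325 (≈0.1754)
After 7 (propagate distance d=33 (to screen)): x=-2689/195 (≈-13.7897) theta=57/325 (≈0.1754)
Rounded to 4 decimal places: x = -13.7897

Answer: -13.7897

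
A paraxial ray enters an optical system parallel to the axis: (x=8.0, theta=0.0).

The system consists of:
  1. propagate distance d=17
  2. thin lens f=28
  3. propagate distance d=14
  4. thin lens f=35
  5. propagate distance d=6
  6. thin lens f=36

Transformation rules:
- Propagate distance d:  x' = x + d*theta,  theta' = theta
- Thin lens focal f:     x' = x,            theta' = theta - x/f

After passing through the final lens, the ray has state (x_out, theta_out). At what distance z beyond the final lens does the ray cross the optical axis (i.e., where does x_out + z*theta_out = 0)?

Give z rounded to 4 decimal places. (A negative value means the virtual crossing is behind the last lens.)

Answer: 3.6000

Derivation:
Initial: x=8.0000 theta=0.0000
After 1 (propagate distance d=17): x=8.0000 theta=0.0000
After 2 (thin lens f=28): x=8.0000 theta=-2/7 (≈-0.2857)
After 3 (propagate distance d=14): x=4.0000 theta=-2/7 (≈-0.2857)
After 4 (thin lens f=35): x=4.0000 theta=-0.4000
After 5 (propagate distance d=6): x=1.6000 theta=-0.4000
After 6 (thin lens f=36): x=1.6000 theta=-4/9 (≈-0.4444)
z_focus = -x_out/theta_out = -(1.6000)/(-4/9) = 3.6000
Rounded to 4 decimal places: z = 3.6000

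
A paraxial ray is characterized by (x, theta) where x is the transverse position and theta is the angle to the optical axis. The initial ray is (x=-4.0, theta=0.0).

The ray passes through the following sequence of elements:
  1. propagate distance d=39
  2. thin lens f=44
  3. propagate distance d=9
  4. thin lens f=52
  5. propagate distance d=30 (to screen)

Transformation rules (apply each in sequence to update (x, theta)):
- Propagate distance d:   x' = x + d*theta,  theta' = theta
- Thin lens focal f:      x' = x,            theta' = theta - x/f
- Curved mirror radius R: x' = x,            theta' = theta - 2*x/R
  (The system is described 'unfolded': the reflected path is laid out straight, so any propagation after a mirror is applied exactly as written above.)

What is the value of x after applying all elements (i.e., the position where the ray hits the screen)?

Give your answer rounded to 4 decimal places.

Initial: x=-4.0000 theta=0.0000
After 1 (propagate distance d=39): x=-4.0000 theta=0.0000
After 2 (thin lens f=44): x=-4.0000 theta=1/11 (≈0.0909)
After 3 (propagate distance d=9): x=-35/11 (≈-3.1818) theta=1/11 (≈0.0909)
After 4 (thin lens f=52): x=-35/11 (≈-3.1818) theta=87/572 (≈0.1521)
After 5 (propagate distance d=30 (to screen)): x=395/286 (≈1.3811) theta=87/572 (≈0.1521)
Rounded to 4 decimal places: x = 1.3811

Answer: 1.3811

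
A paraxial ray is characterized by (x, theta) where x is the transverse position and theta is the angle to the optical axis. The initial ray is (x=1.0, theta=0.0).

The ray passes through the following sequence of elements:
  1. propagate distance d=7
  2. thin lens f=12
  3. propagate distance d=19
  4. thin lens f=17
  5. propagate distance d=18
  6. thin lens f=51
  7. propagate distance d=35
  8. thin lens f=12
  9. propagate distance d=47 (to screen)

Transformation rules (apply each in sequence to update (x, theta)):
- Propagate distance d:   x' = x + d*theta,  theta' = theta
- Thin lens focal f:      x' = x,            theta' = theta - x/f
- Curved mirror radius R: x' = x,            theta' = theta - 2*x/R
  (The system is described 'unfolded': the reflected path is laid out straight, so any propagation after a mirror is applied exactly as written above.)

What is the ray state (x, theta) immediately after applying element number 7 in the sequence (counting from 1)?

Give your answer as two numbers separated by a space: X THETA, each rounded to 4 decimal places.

Answer: -2.1755 -0.0203

Derivation:
Initial: x=1.0000 theta=0.0000
After 1 (propagate distance d=7): x=1.0000 theta=0.0000
After 2 (thin lens f=12): x=1.0000 theta=-1/12 (≈-0.0833)
After 3 (propagate distance d=19): x=-7/12 (≈-0.5833) theta=-1/12 (≈-0.0833)
After 4 (thin lens f=17): x=-7/12 (≈-0.5833) theta=-5/102 (≈-0.0490)
After 5 (propagate distance d=18): x=-299/204 (≈-1.4657) theta=-5/102 (≈-0.0490)
After 6 (thin lens f=51): x=-299/204 (≈-1.4657) theta=-211/10404 (≈-0.0203)
After 7 (propagate distance d=35): x=-11317/5202 (≈-2.1755) theta=-211/10404 (≈-0.0203)
Rounded to 4 decimal places: x = -2.1755, theta = -0.0203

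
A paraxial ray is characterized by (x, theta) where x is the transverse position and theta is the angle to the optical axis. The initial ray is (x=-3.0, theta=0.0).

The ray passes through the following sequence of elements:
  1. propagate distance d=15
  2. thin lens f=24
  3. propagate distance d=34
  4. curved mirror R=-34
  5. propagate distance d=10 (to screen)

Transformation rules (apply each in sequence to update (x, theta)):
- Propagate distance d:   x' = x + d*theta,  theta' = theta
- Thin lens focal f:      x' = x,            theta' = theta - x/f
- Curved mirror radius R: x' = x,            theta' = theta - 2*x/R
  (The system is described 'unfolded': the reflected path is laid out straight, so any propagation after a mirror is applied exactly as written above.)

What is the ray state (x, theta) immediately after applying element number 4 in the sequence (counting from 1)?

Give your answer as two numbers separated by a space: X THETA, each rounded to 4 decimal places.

Answer: 1.2500 0.1985

Derivation:
Initial: x=-3.0000 theta=0.0000
After 1 (propagate distance d=15): x=-3.0000 theta=0.0000
After 2 (thin lens f=24): x=-3.0000 theta=0.1250
After 3 (propagate distance d=34): x=1.2500 theta=0.1250
After 4 (curved mirror R=-34): x=1.2500 theta=27/136 (≈0.1985)
Rounded to 4 decimal places: x = 1.2500, theta = 0.1985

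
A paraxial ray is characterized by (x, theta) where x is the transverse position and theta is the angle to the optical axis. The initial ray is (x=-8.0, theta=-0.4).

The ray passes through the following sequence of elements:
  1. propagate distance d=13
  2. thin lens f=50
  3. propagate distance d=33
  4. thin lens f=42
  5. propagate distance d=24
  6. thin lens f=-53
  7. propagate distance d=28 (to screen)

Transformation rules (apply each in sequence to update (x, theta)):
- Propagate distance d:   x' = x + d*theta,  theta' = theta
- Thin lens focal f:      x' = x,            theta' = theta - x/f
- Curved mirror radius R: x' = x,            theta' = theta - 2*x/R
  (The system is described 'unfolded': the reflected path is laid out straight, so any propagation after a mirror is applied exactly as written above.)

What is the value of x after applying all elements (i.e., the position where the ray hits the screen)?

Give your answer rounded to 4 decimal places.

Answer: -8.5898

Derivation:
Initial: x=-8.0000 theta=-0.4000
After 1 (propagate distance d=13): x=-13.2000 theta=-0.4000
After 2 (thin lens f=50): x=-13.2000 theta=-0.1360
After 3 (propagate distance d=33): x=-17.6880 theta=-0.1360
After 4 (thin lens f=42): x=-17.6880 theta=499/1750 (≈0.2851)
After 5 (propagate distance d=24): x=-9489/875 (≈-10.8446) theta=499/1750 (≈0.2851)
After 6 (thin lens f=-53): x=-9489/875 (≈-10.8446) theta=1067/13250 (≈0.0805)
After 7 (propagate distance d=28 (to screen)): x=-398351/46375 (≈-8.5898) theta=1067/13250 (≈0.0805)
Rounded to 4 decimal places: x = -8.5898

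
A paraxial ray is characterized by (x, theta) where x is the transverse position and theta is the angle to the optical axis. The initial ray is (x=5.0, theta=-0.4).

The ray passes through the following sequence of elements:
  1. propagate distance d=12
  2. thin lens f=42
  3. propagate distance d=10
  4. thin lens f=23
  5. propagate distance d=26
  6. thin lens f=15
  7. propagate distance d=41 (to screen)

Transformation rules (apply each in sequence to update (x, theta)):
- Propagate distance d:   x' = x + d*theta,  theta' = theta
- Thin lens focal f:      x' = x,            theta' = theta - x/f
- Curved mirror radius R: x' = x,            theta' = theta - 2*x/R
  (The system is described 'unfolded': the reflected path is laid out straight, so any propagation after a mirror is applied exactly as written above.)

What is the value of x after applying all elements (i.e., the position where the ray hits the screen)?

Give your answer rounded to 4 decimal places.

Initial: x=5.0000 theta=-0.4000
After 1 (propagate distance d=12): x=0.2000 theta=-0.4000
After 2 (thin lens f=42): x=0.2000 theta=-17/42 (≈-0.4048)
After 3 (propagate distance d=10): x=-404/105 (≈-3.8476) theta=-17/42 (≈-0.4048)
After 4 (thin lens f=23): x=-404/105 (≈-3.8476) theta=-1147/4830 (≈-0.2375)
After 5 (propagate distance d=26): x=-24203/2415 (≈-10.0219) theta=-1147/4830 (≈-0.2375)
After 6 (thin lens f=15): x=-24203/2415 (≈-10.0219) theta=31201/72450 (≈0.4307)
After 7 (propagate distance d=41 (to screen)): x=553151/72450 (≈7.6349) theta=31201/72450 (≈0.4307)
Rounded to 4 decimal places: x = 7.6349

Answer: 7.6349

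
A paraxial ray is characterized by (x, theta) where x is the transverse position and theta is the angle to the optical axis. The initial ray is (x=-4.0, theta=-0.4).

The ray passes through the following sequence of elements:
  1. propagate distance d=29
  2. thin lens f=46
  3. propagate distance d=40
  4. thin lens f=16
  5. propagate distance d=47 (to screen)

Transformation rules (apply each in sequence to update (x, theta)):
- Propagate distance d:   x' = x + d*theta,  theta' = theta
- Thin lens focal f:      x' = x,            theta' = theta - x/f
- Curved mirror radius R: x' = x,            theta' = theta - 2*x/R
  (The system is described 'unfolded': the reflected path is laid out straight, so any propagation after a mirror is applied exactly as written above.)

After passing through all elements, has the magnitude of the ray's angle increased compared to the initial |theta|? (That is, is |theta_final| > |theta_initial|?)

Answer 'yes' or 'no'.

Answer: yes

Derivation:
Initial: x=-4.0000 theta=-0.4000
After 1 (propagate distance d=29): x=-15.6000 theta=-0.4000
After 2 (thin lens f=46): x=-15.6000 theta=-7/115 (≈-0.0609)
After 3 (propagate distance d=40): x=-2074/115 (≈-18.0348) theta=-7/115 (≈-0.0609)
After 4 (thin lens f=16): x=-2074/115 (≈-18.0348) theta=981/920 (≈1.0663)
After 5 (propagate distance d=47 (to screen)): x=5903/184 (≈32.0815) theta=981/920 (≈1.0663)
|theta_initial|=0.4000 |theta_final|=981/920 (≈1.0663) -> increased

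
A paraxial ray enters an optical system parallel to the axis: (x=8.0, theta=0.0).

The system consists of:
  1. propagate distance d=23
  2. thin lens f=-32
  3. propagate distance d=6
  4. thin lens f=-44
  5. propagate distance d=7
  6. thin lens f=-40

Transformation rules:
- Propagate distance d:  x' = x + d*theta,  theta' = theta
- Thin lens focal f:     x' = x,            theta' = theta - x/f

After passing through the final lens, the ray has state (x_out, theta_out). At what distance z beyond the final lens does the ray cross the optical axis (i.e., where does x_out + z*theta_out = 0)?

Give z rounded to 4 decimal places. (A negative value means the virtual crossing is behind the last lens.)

Answer: -16.2577

Derivation:
Initial: x=8.0000 theta=0.0000
After 1 (propagate distance d=23): x=8.0000 theta=0.0000
After 2 (thin lens f=-32): x=8.0000 theta=0.2500
After 3 (propagate distance d=6): x=9.5000 theta=0.2500
After 4 (thin lens f=-44): x=9.5000 theta=41/88 (≈0.4659)
After 5 (propagate distance d=7): x=1123/88 (≈12.7614) theta=41/88 (≈0.4659)
After 6 (thin lens f=-40): x=1123/88 (≈12.7614) theta=2763/3520 (≈0.7849)
z_focus = -x_out/theta_out = -(1123/88)/(2763/3520) = -44920/2763 ≈ -16.2577
Rounded to 4 decimal places: z = -16.2577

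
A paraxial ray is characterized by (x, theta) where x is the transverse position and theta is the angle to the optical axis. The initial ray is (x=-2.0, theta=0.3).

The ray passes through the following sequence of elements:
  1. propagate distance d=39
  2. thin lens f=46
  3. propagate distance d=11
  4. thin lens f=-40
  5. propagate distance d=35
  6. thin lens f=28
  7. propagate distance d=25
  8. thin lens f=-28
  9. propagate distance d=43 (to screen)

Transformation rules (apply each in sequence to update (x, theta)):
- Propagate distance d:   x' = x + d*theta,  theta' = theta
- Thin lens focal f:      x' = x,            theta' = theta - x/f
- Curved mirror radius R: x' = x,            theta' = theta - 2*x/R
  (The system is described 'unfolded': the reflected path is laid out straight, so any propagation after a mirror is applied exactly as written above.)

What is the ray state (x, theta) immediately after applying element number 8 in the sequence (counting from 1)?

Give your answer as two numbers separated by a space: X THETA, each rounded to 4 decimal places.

Initial: x=-2.0000 theta=0.3000
After 1 (propagate distance d=39): x=9.7000 theta=0.3000
After 2 (thin lens f=46): x=9.7000 theta=41/460 (≈0.0891)
After 3 (propagate distance d=11): x=4913/460 (≈10.6804) theta=41/460 (≈0.0891)
After 4 (thin lens f=-40): x=4913/460 (≈10.6804) theta=6553/18400 (≈0.3561)
After 5 (propagate distance d=35): x=17035/736 (≈23.1454) theta=6553/18400 (≈0.3561)
After 6 (thin lens f=28): x=17035/736 (≈23.1454) theta=-242391/515200 (≈-0.4705)
After 7 (propagate distance d=25): x=234589/20608 (≈11.3834) theta=-242391/515200 (≈-0.4705)
After 8 (thin lens f=-28): x=234589/20608 (≈11.3834) theta=-922223/14425600 (≈-0.0639)
Rounded to 4 decimal places: x = 11.3834, theta = -0.0639

Answer: 11.3834 -0.0639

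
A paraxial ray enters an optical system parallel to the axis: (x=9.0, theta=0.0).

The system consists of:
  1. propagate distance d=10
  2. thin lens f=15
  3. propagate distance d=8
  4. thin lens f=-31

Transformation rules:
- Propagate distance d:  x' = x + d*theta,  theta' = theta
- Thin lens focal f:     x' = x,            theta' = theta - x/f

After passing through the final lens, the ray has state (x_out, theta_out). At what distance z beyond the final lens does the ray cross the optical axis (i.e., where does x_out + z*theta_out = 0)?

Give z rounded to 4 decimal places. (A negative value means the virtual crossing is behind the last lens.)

Initial: x=9.0000 theta=0.0000
After 1 (propagate distance d=10): x=9.0000 theta=0.0000
After 2 (thin lens f=15): x=9.0000 theta=-0.6000
After 3 (propagate distance d=8): x=4.2000 theta=-0.6000
After 4 (thin lens f=-31): x=4.2000 theta=-72/155 (≈-0.4645)
z_focus = -x_out/theta_out = -(4.2000)/(-72/155) = 217/24 ≈ 9.0417
Rounded to 4 decimal places: z = 9.0417

Answer: 9.0417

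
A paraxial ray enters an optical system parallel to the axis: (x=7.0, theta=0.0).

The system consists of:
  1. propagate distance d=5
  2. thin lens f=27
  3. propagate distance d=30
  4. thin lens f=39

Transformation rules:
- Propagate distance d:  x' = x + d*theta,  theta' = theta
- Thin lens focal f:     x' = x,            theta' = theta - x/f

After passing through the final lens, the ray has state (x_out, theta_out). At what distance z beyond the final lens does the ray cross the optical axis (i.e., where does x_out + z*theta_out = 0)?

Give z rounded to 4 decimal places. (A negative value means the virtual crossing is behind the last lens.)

Initial: x=7.0000 theta=0.0000
After 1 (propagate distance d=5): x=7.0000 theta=0.0000
After 2 (thin lens f=27): x=7.0000 theta=-7/27 (≈-0.2593)
After 3 (propagate distance d=30): x=-7/9 (≈-0.7778) theta=-7/27 (≈-0.2593)
After 4 (thin lens f=39): x=-7/9 (≈-0.7778) theta=-28/117 (≈-0.2393)
z_focus = -x_out/theta_out = -(-7/9)/(-28/117) = -3.2500
Rounded to 4 decimal places: z = -3.2500

Answer: -3.2500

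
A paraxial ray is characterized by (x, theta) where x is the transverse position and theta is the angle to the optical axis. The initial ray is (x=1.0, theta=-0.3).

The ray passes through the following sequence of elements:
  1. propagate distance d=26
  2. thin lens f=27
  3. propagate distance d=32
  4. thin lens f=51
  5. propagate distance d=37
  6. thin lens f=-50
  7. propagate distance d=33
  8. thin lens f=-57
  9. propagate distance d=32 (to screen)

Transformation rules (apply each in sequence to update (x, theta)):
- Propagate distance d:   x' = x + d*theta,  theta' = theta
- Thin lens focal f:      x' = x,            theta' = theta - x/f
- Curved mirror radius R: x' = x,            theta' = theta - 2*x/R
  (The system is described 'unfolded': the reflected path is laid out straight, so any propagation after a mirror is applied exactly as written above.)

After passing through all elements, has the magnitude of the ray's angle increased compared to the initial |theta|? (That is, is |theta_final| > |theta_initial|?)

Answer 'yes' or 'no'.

Answer: no

Derivation:
Initial: x=1.0000 theta=-0.3000
After 1 (propagate distance d=26): x=-6.8000 theta=-0.3000
After 2 (thin lens f=27): x=-6.8000 theta=-13/270 (≈-0.0481)
After 3 (propagate distance d=32): x=-1126/135 (≈-8.3407) theta=-13/270 (≈-0.0481)
After 4 (thin lens f=51): x=-1126/135 (≈-8.3407) theta=1589/13770 (≈0.1154)
After 5 (propagate distance d=37): x=-56059/13770 (≈-4.0711) theta=1589/13770 (≈0.1154)
After 6 (thin lens f=-50): x=-56059/13770 (≈-4.0711) theta=2599/76500 (≈0.0340)
After 7 (propagate distance d=33): x=-2031047/688500 (≈-2.9500) theta=2599/76500 (≈0.0340)
After 8 (thin lens f=-57): x=-2031047/688500 (≈-2.9500) theta=-34888/1962225 (≈-0.0178)
After 9 (propagate distance d=32 (to screen)): x=-138097999/39244500 (≈-3.5189) theta=-34888/1962225 (≈-0.0178)
|theta_initial|=0.3000 |theta_final|=34888/1962225 (≈0.0178) -> not increased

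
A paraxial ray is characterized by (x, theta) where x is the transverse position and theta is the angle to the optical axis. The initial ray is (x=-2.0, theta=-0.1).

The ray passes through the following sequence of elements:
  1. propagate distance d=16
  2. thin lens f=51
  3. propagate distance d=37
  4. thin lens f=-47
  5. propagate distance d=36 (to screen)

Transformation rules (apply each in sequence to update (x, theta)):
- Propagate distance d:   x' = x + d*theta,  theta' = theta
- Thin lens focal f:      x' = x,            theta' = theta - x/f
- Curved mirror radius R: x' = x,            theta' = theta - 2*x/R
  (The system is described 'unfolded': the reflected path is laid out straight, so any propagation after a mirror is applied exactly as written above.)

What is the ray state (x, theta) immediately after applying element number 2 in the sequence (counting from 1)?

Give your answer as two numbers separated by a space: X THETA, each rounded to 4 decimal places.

Answer: -3.6000 -0.0294

Derivation:
Initial: x=-2.0000 theta=-0.1000
After 1 (propagate distance d=16): x=-3.6000 theta=-0.1000
After 2 (thin lens f=51): x=-3.6000 theta=-1/34 (≈-0.0294)
Rounded to 4 decimal places: x = -3.6000, theta = -0.0294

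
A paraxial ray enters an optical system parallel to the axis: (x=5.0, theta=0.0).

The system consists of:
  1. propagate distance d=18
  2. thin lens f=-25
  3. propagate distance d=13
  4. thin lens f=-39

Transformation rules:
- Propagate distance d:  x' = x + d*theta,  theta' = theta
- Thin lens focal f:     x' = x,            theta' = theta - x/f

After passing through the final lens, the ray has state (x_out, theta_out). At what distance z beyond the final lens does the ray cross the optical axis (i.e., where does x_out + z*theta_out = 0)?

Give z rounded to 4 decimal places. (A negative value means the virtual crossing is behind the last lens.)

Initial: x=5.0000 theta=0.0000
After 1 (propagate distance d=18): x=5.0000 theta=0.0000
After 2 (thin lens f=-25): x=5.0000 theta=0.2000
After 3 (propagate distance d=13): x=7.6000 theta=0.2000
After 4 (thin lens f=-39): x=7.6000 theta=77/195 (≈0.3949)
z_focus = -x_out/theta_out = -(7.6000)/(77/195) = -1482/77 ≈ -19.2468
Rounded to 4 decimal places: z = -19.2468

Answer: -19.2468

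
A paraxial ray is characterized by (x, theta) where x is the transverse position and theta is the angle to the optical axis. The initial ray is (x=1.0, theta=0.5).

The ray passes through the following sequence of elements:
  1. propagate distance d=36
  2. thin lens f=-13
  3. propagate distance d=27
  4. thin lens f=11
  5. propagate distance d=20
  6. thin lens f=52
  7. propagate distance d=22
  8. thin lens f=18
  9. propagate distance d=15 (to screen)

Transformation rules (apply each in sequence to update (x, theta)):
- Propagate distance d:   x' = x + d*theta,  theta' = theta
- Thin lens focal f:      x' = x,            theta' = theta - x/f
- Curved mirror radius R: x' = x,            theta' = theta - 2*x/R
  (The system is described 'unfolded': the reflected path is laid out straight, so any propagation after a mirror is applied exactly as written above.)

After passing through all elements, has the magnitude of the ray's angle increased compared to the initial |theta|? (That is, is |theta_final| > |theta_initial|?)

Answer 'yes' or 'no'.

Answer: yes

Derivation:
Initial: x=1.0000 theta=0.5000
After 1 (propagate distance d=36): x=19.0000 theta=0.5000
After 2 (thin lens f=-13): x=19.0000 theta=51/26 (≈1.9615)
After 3 (propagate distance d=27): x=1871/26 (≈71.9615) theta=51/26 (≈1.9615)
After 4 (thin lens f=11): x=1871/26 (≈71.9615) theta=-655/143 (≈-4.5804)
After 5 (propagate distance d=20): x=-5619/286 (≈-19.6469) theta=-655/143 (≈-4.5804)
After 6 (thin lens f=52): x=-5619/286 (≈-19.6469) theta=-62501/14872 (≈-4.2026)
After 7 (propagate distance d=22): x=-833605/7436 (≈-112.1040) theta=-62501/14872 (≈-4.2026)
After 8 (thin lens f=18): x=-833605/7436 (≈-112.1040) theta=33887/16731 (≈2.0254)
After 9 (propagate distance d=15 (to screen)): x=-1823075/22308 (≈-81.7229) theta=33887/16731 (≈2.0254)
|theta_initial|=0.5000 |theta_final|=33887/16731 (≈2.0254) -> increased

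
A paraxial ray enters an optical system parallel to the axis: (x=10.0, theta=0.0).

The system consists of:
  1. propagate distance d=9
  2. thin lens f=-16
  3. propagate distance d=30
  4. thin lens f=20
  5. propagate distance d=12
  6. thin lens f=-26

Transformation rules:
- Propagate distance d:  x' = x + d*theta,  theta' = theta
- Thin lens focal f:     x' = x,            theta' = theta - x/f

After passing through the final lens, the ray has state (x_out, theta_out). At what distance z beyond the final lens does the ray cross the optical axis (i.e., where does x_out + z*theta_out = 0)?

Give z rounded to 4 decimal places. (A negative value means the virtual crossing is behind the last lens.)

Answer: 232.4706

Derivation:
Initial: x=10.0000 theta=0.0000
After 1 (propagate distance d=9): x=10.0000 theta=0.0000
After 2 (thin lens f=-16): x=10.0000 theta=0.6250
After 3 (propagate distance d=30): x=28.7500 theta=0.6250
After 4 (thin lens f=20): x=28.7500 theta=-0.8125
After 5 (propagate distance d=12): x=19.0000 theta=-0.8125
After 6 (thin lens f=-26): x=19.0000 theta=-17/208 (≈-0.0817)
z_focus = -x_out/theta_out = -(19.0000)/(-17/208) = 3952/17 ≈ 232.4706
Rounded to 4 decimal places: z = 232.4706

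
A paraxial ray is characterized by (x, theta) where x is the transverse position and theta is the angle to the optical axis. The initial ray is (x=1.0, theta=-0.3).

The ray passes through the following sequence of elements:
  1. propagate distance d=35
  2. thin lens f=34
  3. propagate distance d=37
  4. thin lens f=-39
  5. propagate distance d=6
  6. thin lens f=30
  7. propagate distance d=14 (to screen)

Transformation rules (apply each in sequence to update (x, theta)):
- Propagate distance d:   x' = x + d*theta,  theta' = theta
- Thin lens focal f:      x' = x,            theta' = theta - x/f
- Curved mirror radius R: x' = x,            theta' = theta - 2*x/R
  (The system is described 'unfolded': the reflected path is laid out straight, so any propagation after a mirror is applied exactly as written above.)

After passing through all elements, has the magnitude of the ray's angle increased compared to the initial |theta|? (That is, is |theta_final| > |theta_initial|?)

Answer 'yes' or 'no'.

Initial: x=1.0000 theta=-0.3000
After 1 (propagate distance d=35): x=-9.5000 theta=-0.3000
After 2 (thin lens f=34): x=-9.5000 theta=-7/340 (≈-0.0206)
After 3 (propagate distance d=37): x=-3489/340 (≈-10.2618) theta=-7/340 (≈-0.0206)
After 4 (thin lens f=-39): x=-3489/340 (≈-10.2618) theta=-627/2210 (≈-0.2837)
After 5 (propagate distance d=6): x=-52881/4420 (≈-11.9640) theta=-627/2210 (≈-0.2837)
After 6 (thin lens f=30): x=-52881/4420 (≈-11.9640) theta=5087/44200 (≈0.1151)
After 7 (propagate distance d=14 (to screen)): x=-57199/5525 (≈-10.3528) theta=5087/44200 (≈0.1151)
|theta_initial|=0.3000 |theta_final|=5087/44200 (≈0.1151) -> not increased

Answer: no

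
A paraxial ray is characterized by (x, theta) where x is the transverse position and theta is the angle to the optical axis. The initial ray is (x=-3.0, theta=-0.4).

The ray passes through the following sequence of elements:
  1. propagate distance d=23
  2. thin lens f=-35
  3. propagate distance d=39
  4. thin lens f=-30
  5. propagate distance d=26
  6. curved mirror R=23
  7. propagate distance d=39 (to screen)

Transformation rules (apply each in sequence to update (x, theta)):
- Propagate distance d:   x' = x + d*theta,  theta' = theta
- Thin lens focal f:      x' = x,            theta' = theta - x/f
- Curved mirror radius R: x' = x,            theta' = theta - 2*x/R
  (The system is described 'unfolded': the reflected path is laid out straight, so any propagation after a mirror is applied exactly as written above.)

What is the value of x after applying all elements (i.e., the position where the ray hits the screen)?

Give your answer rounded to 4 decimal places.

Initial: x=-3.0000 theta=-0.4000
After 1 (propagate distance d=23): x=-12.2000 theta=-0.4000
After 2 (thin lens f=-35): x=-12.2000 theta=-131/175 (≈-0.7486)
After 3 (propagate distance d=39): x=-7244/175 (≈-41.3943) theta=-131/175 (≈-0.7486)
After 4 (thin lens f=-30): x=-7244/175 (≈-41.3943) theta=-5587/2625 (≈-2.1284)
After 5 (propagate distance d=26): x=-253922/2625 (≈-96.7322) theta=-5587/2625 (≈-2.1284)
After 6 (curved mirror R=23): x=-253922/2625 (≈-96.7322) theta=379343/60375 (≈6.2831)
After 7 (propagate distance d=39 (to screen)): x=8954171/60375 (≈148.3093) theta=379343/60375 (≈6.2831)
Rounded to 4 decimal places: x = 148.3093

Answer: 148.3093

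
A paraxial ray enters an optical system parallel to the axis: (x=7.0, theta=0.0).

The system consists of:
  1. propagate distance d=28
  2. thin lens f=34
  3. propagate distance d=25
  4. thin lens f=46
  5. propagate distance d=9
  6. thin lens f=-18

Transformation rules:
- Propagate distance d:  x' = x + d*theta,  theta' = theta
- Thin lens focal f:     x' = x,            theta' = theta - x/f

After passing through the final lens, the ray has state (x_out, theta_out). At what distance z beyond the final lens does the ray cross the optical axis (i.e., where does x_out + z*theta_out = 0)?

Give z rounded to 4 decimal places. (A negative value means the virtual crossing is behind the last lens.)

Initial: x=7.0000 theta=0.0000
After 1 (propagate distance d=28): x=7.0000 theta=0.0000
After 2 (thin lens f=34): x=7.0000 theta=-7/34 (≈-0.2059)
After 3 (propagate distance d=25): x=63/34 (≈1.8529) theta=-7/34 (≈-0.2059)
After 4 (thin lens f=46): x=63/34 (≈1.8529) theta=-385/1564 (≈-0.2462)
After 5 (propagate distance d=9): x=-567/1564 (≈-0.3625) theta=-385/1564 (≈-0.2462)
After 6 (thin lens f=-18): x=-567/1564 (≈-0.3625) theta=-49/184 (≈-0.2663)
z_focus = -x_out/theta_out = -(-567/1564)/(-49/184) = -162/119 ≈ -1.3613
Rounded to 4 decimal places: z = -1.3613

Answer: -1.3613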